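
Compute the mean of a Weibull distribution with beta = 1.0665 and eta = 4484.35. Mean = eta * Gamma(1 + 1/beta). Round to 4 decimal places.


beta = 1.0665, eta = 4484.35
1/beta = 0.9376
1 + 1/beta = 1.9376
Gamma(1.9376) = 0.9752
Mean = 4484.35 * 0.9752
Mean = 4373.23

4373.23


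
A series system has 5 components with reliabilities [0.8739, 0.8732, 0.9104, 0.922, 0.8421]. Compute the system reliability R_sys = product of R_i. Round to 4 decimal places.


Components: [0.8739, 0.8732, 0.9104, 0.922, 0.8421]
After component 1 (R=0.8739): product = 0.8739
After component 2 (R=0.8732): product = 0.7631
After component 3 (R=0.9104): product = 0.6947
After component 4 (R=0.922): product = 0.6405
After component 5 (R=0.8421): product = 0.5394
R_sys = 0.5394

0.5394


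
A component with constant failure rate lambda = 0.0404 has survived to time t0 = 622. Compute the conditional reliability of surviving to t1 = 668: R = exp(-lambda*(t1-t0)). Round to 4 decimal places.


lambda = 0.0404
t0 = 622, t1 = 668
t1 - t0 = 46
lambda * (t1-t0) = 0.0404 * 46 = 1.8584
R = exp(-1.8584)
R = 0.1559

0.1559


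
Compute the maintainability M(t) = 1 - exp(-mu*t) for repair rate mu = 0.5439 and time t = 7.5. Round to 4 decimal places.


mu = 0.5439, t = 7.5
mu * t = 0.5439 * 7.5 = 4.0793
exp(-4.0793) = 0.0169
M(t) = 1 - 0.0169
M(t) = 0.9831

0.9831


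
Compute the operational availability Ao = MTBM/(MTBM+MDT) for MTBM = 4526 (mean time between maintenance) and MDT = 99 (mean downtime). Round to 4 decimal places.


MTBM = 4526
MDT = 99
MTBM + MDT = 4625
Ao = 4526 / 4625
Ao = 0.9786

0.9786


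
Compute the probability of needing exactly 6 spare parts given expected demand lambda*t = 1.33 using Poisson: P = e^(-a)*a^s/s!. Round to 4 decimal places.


a = 1.33, s = 6
e^(-a) = e^(-1.33) = 0.2645
a^s = 1.33^6 = 5.5349
s! = 720
P = 0.2645 * 5.5349 / 720
P = 0.002

0.002


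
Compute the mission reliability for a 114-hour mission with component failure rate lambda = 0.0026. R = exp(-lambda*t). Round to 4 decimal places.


lambda = 0.0026
mission_time = 114
lambda * t = 0.0026 * 114 = 0.2964
R = exp(-0.2964)
R = 0.7435

0.7435


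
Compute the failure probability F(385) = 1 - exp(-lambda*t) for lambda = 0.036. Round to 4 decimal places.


lambda = 0.036, t = 385
lambda * t = 13.86
exp(-13.86) = 0.0
F(t) = 1 - 0.0
F(t) = 1.0

1.0


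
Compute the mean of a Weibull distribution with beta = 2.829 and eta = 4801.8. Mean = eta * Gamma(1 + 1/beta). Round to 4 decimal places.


beta = 2.829, eta = 4801.8
1/beta = 0.3535
1 + 1/beta = 1.3535
Gamma(1.3535) = 0.8908
Mean = 4801.8 * 0.8908
Mean = 4277.4618

4277.4618


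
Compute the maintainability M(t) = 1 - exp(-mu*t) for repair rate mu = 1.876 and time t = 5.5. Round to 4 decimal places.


mu = 1.876, t = 5.5
mu * t = 1.876 * 5.5 = 10.318
exp(-10.318) = 0.0
M(t) = 1 - 0.0
M(t) = 1.0

1.0


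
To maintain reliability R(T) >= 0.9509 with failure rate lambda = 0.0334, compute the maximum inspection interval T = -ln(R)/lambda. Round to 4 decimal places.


R_target = 0.9509
lambda = 0.0334
-ln(0.9509) = 0.0503
T = 0.0503 / 0.0334
T = 1.5074

1.5074


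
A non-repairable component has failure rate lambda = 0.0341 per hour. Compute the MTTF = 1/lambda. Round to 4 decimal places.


lambda = 0.0341
MTTF = 1 / 0.0341
MTTF = 29.3255

29.3255


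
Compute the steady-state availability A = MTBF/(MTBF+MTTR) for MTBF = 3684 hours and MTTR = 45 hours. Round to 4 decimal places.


MTBF = 3684
MTTR = 45
MTBF + MTTR = 3729
A = 3684 / 3729
A = 0.9879

0.9879


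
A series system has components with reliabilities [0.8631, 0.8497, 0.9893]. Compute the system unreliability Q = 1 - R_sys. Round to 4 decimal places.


Components: [0.8631, 0.8497, 0.9893]
After component 1: product = 0.8631
After component 2: product = 0.7334
After component 3: product = 0.7255
R_sys = 0.7255
Q = 1 - 0.7255 = 0.2745

0.2745


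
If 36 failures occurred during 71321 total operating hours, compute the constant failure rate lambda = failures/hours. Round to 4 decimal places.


failures = 36
total_hours = 71321
lambda = 36 / 71321
lambda = 0.0005

0.0005


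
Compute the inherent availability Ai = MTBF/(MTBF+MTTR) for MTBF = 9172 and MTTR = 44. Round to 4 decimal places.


MTBF = 9172
MTTR = 44
MTBF + MTTR = 9216
Ai = 9172 / 9216
Ai = 0.9952

0.9952


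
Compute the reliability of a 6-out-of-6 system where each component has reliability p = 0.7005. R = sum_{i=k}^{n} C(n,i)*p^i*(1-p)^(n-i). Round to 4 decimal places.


k = 6, n = 6, p = 0.7005
i=6: C(6,6)=1 * 0.7005^6 * 0.2995^0 = 0.1182
R = sum of terms = 0.1182

0.1182


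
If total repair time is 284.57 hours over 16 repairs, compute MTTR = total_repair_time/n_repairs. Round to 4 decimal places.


total_repair_time = 284.57
n_repairs = 16
MTTR = 284.57 / 16
MTTR = 17.7856

17.7856


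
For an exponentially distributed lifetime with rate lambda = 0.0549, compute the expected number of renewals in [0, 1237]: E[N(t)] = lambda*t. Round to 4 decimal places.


lambda = 0.0549
t = 1237
E[N(t)] = lambda * t
E[N(t)] = 0.0549 * 1237
E[N(t)] = 67.9113

67.9113


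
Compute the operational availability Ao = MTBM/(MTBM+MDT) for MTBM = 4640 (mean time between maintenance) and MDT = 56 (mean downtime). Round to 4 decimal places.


MTBM = 4640
MDT = 56
MTBM + MDT = 4696
Ao = 4640 / 4696
Ao = 0.9881

0.9881


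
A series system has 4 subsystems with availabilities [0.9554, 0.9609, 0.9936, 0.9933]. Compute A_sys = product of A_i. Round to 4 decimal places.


Subsystems: [0.9554, 0.9609, 0.9936, 0.9933]
After subsystem 1 (A=0.9554): product = 0.9554
After subsystem 2 (A=0.9609): product = 0.918
After subsystem 3 (A=0.9936): product = 0.9122
After subsystem 4 (A=0.9933): product = 0.9061
A_sys = 0.9061

0.9061


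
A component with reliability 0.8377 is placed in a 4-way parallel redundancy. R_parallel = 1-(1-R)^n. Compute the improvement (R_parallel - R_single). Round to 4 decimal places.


R_single = 0.8377, n = 4
1 - R_single = 0.1623
(1 - R_single)^n = 0.1623^4 = 0.0007
R_parallel = 1 - 0.0007 = 0.9993
Improvement = 0.9993 - 0.8377
Improvement = 0.1616

0.1616


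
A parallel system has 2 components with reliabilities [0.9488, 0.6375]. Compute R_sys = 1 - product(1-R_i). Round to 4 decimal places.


Components: [0.9488, 0.6375]
(1 - 0.9488) = 0.0512, running product = 0.0512
(1 - 0.6375) = 0.3625, running product = 0.0186
Product of (1-R_i) = 0.0186
R_sys = 1 - 0.0186 = 0.9814

0.9814


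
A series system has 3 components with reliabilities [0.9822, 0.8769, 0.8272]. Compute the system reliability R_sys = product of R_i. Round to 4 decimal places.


Components: [0.9822, 0.8769, 0.8272]
After component 1 (R=0.9822): product = 0.9822
After component 2 (R=0.8769): product = 0.8613
After component 3 (R=0.8272): product = 0.7125
R_sys = 0.7125

0.7125


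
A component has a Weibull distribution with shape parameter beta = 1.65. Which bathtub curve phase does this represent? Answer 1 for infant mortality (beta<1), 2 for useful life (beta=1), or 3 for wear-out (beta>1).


beta = 1.65
Compare beta to 1:
beta < 1 => infant mortality (phase 1)
beta = 1 => useful life (phase 2)
beta > 1 => wear-out (phase 3)
Since beta = 1.65, this is wear-out (increasing failure rate)
Phase = 3

3


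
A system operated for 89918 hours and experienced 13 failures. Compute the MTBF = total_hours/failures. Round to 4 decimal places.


total_hours = 89918
failures = 13
MTBF = 89918 / 13
MTBF = 6916.7692

6916.7692


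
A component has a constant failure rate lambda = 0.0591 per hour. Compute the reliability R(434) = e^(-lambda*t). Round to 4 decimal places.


lambda = 0.0591
t = 434
lambda * t = 25.6494
R(t) = e^(-25.6494)
R(t) = 0.0

0.0


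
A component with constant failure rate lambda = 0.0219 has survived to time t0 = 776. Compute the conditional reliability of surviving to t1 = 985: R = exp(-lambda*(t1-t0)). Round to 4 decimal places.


lambda = 0.0219
t0 = 776, t1 = 985
t1 - t0 = 209
lambda * (t1-t0) = 0.0219 * 209 = 4.5771
R = exp(-4.5771)
R = 0.0103

0.0103


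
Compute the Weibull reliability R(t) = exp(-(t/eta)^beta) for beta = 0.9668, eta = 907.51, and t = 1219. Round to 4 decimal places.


beta = 0.9668, eta = 907.51, t = 1219
t/eta = 1219 / 907.51 = 1.3432
(t/eta)^beta = 1.3432^0.9668 = 1.3301
R(t) = exp(-1.3301)
R(t) = 0.2644

0.2644


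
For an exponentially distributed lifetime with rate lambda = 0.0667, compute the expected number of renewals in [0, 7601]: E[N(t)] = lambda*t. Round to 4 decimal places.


lambda = 0.0667
t = 7601
E[N(t)] = lambda * t
E[N(t)] = 0.0667 * 7601
E[N(t)] = 506.9867

506.9867


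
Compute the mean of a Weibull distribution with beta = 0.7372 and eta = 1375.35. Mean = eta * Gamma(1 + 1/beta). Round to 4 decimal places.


beta = 0.7372, eta = 1375.35
1/beta = 1.3565
1 + 1/beta = 2.3565
Gamma(2.3565) = 1.208
Mean = 1375.35 * 1.208
Mean = 1661.3778

1661.3778


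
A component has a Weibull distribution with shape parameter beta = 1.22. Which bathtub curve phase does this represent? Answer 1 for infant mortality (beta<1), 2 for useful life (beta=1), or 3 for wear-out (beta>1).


beta = 1.22
Compare beta to 1:
beta < 1 => infant mortality (phase 1)
beta = 1 => useful life (phase 2)
beta > 1 => wear-out (phase 3)
Since beta = 1.22, this is wear-out (increasing failure rate)
Phase = 3

3


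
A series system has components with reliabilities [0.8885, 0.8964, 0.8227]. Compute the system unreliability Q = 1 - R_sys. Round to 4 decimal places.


Components: [0.8885, 0.8964, 0.8227]
After component 1: product = 0.8885
After component 2: product = 0.7965
After component 3: product = 0.6552
R_sys = 0.6552
Q = 1 - 0.6552 = 0.3448

0.3448


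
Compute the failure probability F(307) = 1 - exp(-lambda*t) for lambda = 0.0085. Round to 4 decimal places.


lambda = 0.0085, t = 307
lambda * t = 2.6095
exp(-2.6095) = 0.0736
F(t) = 1 - 0.0736
F(t) = 0.9264

0.9264


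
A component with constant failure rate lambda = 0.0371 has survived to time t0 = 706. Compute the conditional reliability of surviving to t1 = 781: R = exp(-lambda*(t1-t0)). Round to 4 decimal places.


lambda = 0.0371
t0 = 706, t1 = 781
t1 - t0 = 75
lambda * (t1-t0) = 0.0371 * 75 = 2.7825
R = exp(-2.7825)
R = 0.0619

0.0619


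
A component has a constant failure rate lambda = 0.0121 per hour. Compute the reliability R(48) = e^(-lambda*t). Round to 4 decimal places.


lambda = 0.0121
t = 48
lambda * t = 0.5808
R(t) = e^(-0.5808)
R(t) = 0.5595

0.5595


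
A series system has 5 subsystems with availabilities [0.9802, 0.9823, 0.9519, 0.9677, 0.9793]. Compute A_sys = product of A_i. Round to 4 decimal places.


Subsystems: [0.9802, 0.9823, 0.9519, 0.9677, 0.9793]
After subsystem 1 (A=0.9802): product = 0.9802
After subsystem 2 (A=0.9823): product = 0.9629
After subsystem 3 (A=0.9519): product = 0.9165
After subsystem 4 (A=0.9677): product = 0.8869
After subsystem 5 (A=0.9793): product = 0.8686
A_sys = 0.8686

0.8686


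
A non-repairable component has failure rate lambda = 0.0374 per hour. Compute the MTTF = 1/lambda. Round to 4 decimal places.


lambda = 0.0374
MTTF = 1 / 0.0374
MTTF = 26.738

26.738


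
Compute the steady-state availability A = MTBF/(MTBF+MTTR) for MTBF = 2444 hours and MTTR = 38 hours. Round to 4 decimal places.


MTBF = 2444
MTTR = 38
MTBF + MTTR = 2482
A = 2444 / 2482
A = 0.9847

0.9847


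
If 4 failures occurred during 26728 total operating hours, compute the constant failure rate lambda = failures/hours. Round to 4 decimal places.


failures = 4
total_hours = 26728
lambda = 4 / 26728
lambda = 0.0001

0.0001


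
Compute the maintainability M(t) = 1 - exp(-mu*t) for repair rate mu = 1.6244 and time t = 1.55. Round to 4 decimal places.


mu = 1.6244, t = 1.55
mu * t = 1.6244 * 1.55 = 2.5178
exp(-2.5178) = 0.0806
M(t) = 1 - 0.0806
M(t) = 0.9194

0.9194


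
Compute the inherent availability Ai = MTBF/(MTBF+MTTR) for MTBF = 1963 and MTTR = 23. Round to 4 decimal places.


MTBF = 1963
MTTR = 23
MTBF + MTTR = 1986
Ai = 1963 / 1986
Ai = 0.9884

0.9884


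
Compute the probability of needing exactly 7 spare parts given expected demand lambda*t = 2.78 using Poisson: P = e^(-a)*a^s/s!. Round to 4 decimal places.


a = 2.78, s = 7
e^(-a) = e^(-2.78) = 0.062
a^s = 2.78^7 = 1283.2568
s! = 5040
P = 0.062 * 1283.2568 / 5040
P = 0.0158

0.0158


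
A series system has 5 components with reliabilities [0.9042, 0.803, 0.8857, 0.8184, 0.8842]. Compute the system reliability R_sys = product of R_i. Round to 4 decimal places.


Components: [0.9042, 0.803, 0.8857, 0.8184, 0.8842]
After component 1 (R=0.9042): product = 0.9042
After component 2 (R=0.803): product = 0.7261
After component 3 (R=0.8857): product = 0.6431
After component 4 (R=0.8184): product = 0.5263
After component 5 (R=0.8842): product = 0.4654
R_sys = 0.4654

0.4654


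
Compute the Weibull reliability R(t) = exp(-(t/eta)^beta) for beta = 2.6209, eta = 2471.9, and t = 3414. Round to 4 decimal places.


beta = 2.6209, eta = 2471.9, t = 3414
t/eta = 3414 / 2471.9 = 1.3811
(t/eta)^beta = 1.3811^2.6209 = 2.331
R(t) = exp(-2.331)
R(t) = 0.0972

0.0972


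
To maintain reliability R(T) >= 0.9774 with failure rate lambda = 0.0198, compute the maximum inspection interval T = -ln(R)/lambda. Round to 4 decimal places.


R_target = 0.9774
lambda = 0.0198
-ln(0.9774) = 0.0229
T = 0.0229 / 0.0198
T = 1.1545

1.1545


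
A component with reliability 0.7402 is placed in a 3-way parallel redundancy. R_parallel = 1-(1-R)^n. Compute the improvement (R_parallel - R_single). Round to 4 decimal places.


R_single = 0.7402, n = 3
1 - R_single = 0.2598
(1 - R_single)^n = 0.2598^3 = 0.0175
R_parallel = 1 - 0.0175 = 0.9825
Improvement = 0.9825 - 0.7402
Improvement = 0.2423

0.2423


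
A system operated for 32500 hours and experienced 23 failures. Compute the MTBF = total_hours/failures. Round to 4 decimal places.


total_hours = 32500
failures = 23
MTBF = 32500 / 23
MTBF = 1413.0435

1413.0435


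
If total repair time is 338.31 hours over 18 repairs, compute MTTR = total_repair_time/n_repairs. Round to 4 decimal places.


total_repair_time = 338.31
n_repairs = 18
MTTR = 338.31 / 18
MTTR = 18.795

18.795


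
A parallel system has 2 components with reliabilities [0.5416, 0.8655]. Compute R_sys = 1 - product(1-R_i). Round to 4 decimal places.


Components: [0.5416, 0.8655]
(1 - 0.5416) = 0.4584, running product = 0.4584
(1 - 0.8655) = 0.1345, running product = 0.0617
Product of (1-R_i) = 0.0617
R_sys = 1 - 0.0617 = 0.9383

0.9383


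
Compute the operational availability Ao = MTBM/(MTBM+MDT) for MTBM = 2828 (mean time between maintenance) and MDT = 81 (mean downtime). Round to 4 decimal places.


MTBM = 2828
MDT = 81
MTBM + MDT = 2909
Ao = 2828 / 2909
Ao = 0.9722

0.9722


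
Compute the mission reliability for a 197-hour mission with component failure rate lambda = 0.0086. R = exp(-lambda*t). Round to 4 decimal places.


lambda = 0.0086
mission_time = 197
lambda * t = 0.0086 * 197 = 1.6942
R = exp(-1.6942)
R = 0.1837

0.1837


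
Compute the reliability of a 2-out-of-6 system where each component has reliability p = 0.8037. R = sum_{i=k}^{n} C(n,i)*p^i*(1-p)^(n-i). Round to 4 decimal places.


k = 2, n = 6, p = 0.8037
i=2: C(6,2)=15 * 0.8037^2 * 0.1963^4 = 0.0144
i=3: C(6,3)=20 * 0.8037^3 * 0.1963^3 = 0.0785
i=4: C(6,4)=15 * 0.8037^4 * 0.1963^2 = 0.2412
i=5: C(6,5)=6 * 0.8037^5 * 0.1963^1 = 0.3949
i=6: C(6,6)=1 * 0.8037^6 * 0.1963^0 = 0.2695
R = sum of terms = 0.9985

0.9985


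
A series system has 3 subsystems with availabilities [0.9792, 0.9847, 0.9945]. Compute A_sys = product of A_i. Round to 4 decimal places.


Subsystems: [0.9792, 0.9847, 0.9945]
After subsystem 1 (A=0.9792): product = 0.9792
After subsystem 2 (A=0.9847): product = 0.9642
After subsystem 3 (A=0.9945): product = 0.9589
A_sys = 0.9589

0.9589


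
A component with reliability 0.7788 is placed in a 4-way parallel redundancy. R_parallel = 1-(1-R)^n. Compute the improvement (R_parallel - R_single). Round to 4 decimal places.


R_single = 0.7788, n = 4
1 - R_single = 0.2212
(1 - R_single)^n = 0.2212^4 = 0.0024
R_parallel = 1 - 0.0024 = 0.9976
Improvement = 0.9976 - 0.7788
Improvement = 0.2188

0.2188


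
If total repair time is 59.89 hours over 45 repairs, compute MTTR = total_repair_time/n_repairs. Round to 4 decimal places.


total_repair_time = 59.89
n_repairs = 45
MTTR = 59.89 / 45
MTTR = 1.3309

1.3309


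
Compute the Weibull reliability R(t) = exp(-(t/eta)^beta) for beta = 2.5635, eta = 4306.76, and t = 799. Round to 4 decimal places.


beta = 2.5635, eta = 4306.76, t = 799
t/eta = 799 / 4306.76 = 0.1855
(t/eta)^beta = 0.1855^2.5635 = 0.0133
R(t) = exp(-0.0133)
R(t) = 0.9868

0.9868


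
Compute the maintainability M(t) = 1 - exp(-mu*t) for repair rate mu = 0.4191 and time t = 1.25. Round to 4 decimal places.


mu = 0.4191, t = 1.25
mu * t = 0.4191 * 1.25 = 0.5239
exp(-0.5239) = 0.5922
M(t) = 1 - 0.5922
M(t) = 0.4078

0.4078


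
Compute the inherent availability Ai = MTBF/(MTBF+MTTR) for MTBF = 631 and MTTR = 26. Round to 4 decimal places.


MTBF = 631
MTTR = 26
MTBF + MTTR = 657
Ai = 631 / 657
Ai = 0.9604

0.9604


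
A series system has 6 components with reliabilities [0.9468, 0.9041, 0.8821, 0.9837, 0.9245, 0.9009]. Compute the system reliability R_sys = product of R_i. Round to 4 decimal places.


Components: [0.9468, 0.9041, 0.8821, 0.9837, 0.9245, 0.9009]
After component 1 (R=0.9468): product = 0.9468
After component 2 (R=0.9041): product = 0.856
After component 3 (R=0.8821): product = 0.7551
After component 4 (R=0.9837): product = 0.7428
After component 5 (R=0.9245): product = 0.6867
After component 6 (R=0.9009): product = 0.6186
R_sys = 0.6186

0.6186


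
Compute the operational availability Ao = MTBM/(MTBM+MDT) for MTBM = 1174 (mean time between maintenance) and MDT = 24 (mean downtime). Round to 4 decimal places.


MTBM = 1174
MDT = 24
MTBM + MDT = 1198
Ao = 1174 / 1198
Ao = 0.98

0.98


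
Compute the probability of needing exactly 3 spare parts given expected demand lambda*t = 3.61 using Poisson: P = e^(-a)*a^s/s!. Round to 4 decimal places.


a = 3.61, s = 3
e^(-a) = e^(-3.61) = 0.0271
a^s = 3.61^3 = 47.0459
s! = 6
P = 0.0271 * 47.0459 / 6
P = 0.2121

0.2121


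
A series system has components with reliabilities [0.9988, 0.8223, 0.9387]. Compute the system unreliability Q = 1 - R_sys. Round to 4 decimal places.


Components: [0.9988, 0.8223, 0.9387]
After component 1: product = 0.9988
After component 2: product = 0.8213
After component 3: product = 0.771
R_sys = 0.771
Q = 1 - 0.771 = 0.229

0.229


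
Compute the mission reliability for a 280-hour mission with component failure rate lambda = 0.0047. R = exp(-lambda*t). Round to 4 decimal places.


lambda = 0.0047
mission_time = 280
lambda * t = 0.0047 * 280 = 1.316
R = exp(-1.316)
R = 0.2682

0.2682


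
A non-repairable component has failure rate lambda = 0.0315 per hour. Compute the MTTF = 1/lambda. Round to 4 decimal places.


lambda = 0.0315
MTTF = 1 / 0.0315
MTTF = 31.746

31.746


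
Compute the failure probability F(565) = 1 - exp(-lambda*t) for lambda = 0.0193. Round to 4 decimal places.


lambda = 0.0193, t = 565
lambda * t = 10.9045
exp(-10.9045) = 0.0
F(t) = 1 - 0.0
F(t) = 1.0

1.0


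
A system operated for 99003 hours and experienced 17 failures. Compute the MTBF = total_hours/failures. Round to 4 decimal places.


total_hours = 99003
failures = 17
MTBF = 99003 / 17
MTBF = 5823.7059

5823.7059


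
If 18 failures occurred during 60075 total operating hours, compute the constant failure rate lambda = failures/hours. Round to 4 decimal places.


failures = 18
total_hours = 60075
lambda = 18 / 60075
lambda = 0.0003

0.0003


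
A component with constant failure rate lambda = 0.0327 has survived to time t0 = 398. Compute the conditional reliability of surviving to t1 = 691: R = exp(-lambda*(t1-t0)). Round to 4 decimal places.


lambda = 0.0327
t0 = 398, t1 = 691
t1 - t0 = 293
lambda * (t1-t0) = 0.0327 * 293 = 9.5811
R = exp(-9.5811)
R = 0.0001

0.0001


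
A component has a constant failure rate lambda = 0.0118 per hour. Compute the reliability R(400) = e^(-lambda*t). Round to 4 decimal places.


lambda = 0.0118
t = 400
lambda * t = 4.72
R(t) = e^(-4.72)
R(t) = 0.0089

0.0089


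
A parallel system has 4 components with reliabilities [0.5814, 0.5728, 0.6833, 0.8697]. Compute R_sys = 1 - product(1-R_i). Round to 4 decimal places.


Components: [0.5814, 0.5728, 0.6833, 0.8697]
(1 - 0.5814) = 0.4186, running product = 0.4186
(1 - 0.5728) = 0.4272, running product = 0.1788
(1 - 0.6833) = 0.3167, running product = 0.0566
(1 - 0.8697) = 0.1303, running product = 0.0074
Product of (1-R_i) = 0.0074
R_sys = 1 - 0.0074 = 0.9926

0.9926


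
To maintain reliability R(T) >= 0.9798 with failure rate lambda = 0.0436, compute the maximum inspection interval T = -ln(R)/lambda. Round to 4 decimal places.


R_target = 0.9798
lambda = 0.0436
-ln(0.9798) = 0.0204
T = 0.0204 / 0.0436
T = 0.468

0.468


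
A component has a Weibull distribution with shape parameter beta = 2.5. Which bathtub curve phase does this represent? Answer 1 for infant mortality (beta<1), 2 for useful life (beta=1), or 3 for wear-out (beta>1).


beta = 2.5
Compare beta to 1:
beta < 1 => infant mortality (phase 1)
beta = 1 => useful life (phase 2)
beta > 1 => wear-out (phase 3)
Since beta = 2.5, this is wear-out (increasing failure rate)
Phase = 3

3


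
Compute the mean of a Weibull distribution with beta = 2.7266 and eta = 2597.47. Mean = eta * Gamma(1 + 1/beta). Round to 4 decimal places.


beta = 2.7266, eta = 2597.47
1/beta = 0.3668
1 + 1/beta = 1.3668
Gamma(1.3668) = 0.8896
Mean = 2597.47 * 0.8896
Mean = 2310.6718

2310.6718


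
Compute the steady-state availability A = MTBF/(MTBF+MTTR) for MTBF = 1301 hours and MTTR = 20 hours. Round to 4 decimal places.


MTBF = 1301
MTTR = 20
MTBF + MTTR = 1321
A = 1301 / 1321
A = 0.9849

0.9849


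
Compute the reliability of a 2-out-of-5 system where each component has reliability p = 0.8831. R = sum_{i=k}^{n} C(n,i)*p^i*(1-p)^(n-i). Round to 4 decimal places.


k = 2, n = 5, p = 0.8831
i=2: C(5,2)=10 * 0.8831^2 * 0.1169^3 = 0.0125
i=3: C(5,3)=10 * 0.8831^3 * 0.1169^2 = 0.0941
i=4: C(5,4)=5 * 0.8831^4 * 0.1169^1 = 0.3555
i=5: C(5,5)=1 * 0.8831^5 * 0.1169^0 = 0.5371
R = sum of terms = 0.9992

0.9992


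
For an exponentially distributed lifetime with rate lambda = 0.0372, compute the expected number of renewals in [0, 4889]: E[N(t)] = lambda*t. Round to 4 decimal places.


lambda = 0.0372
t = 4889
E[N(t)] = lambda * t
E[N(t)] = 0.0372 * 4889
E[N(t)] = 181.8708

181.8708


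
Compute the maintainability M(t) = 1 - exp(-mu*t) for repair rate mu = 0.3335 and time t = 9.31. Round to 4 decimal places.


mu = 0.3335, t = 9.31
mu * t = 0.3335 * 9.31 = 3.1049
exp(-3.1049) = 0.0448
M(t) = 1 - 0.0448
M(t) = 0.9552

0.9552


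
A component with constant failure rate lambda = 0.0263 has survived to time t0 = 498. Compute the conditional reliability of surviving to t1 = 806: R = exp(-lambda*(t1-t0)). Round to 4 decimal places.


lambda = 0.0263
t0 = 498, t1 = 806
t1 - t0 = 308
lambda * (t1-t0) = 0.0263 * 308 = 8.1004
R = exp(-8.1004)
R = 0.0003

0.0003


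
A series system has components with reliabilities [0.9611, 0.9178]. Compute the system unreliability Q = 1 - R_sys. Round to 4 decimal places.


Components: [0.9611, 0.9178]
After component 1: product = 0.9611
After component 2: product = 0.8821
R_sys = 0.8821
Q = 1 - 0.8821 = 0.1179

0.1179


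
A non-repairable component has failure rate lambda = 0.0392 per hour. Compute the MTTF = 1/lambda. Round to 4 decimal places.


lambda = 0.0392
MTTF = 1 / 0.0392
MTTF = 25.5102

25.5102


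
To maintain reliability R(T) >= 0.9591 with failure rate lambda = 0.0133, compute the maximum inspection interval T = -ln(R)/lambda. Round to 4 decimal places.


R_target = 0.9591
lambda = 0.0133
-ln(0.9591) = 0.0418
T = 0.0418 / 0.0133
T = 3.1398

3.1398


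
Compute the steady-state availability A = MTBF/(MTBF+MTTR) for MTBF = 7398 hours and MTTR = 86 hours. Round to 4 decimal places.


MTBF = 7398
MTTR = 86
MTBF + MTTR = 7484
A = 7398 / 7484
A = 0.9885

0.9885


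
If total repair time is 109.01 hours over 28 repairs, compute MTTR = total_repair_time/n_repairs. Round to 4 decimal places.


total_repair_time = 109.01
n_repairs = 28
MTTR = 109.01 / 28
MTTR = 3.8932

3.8932


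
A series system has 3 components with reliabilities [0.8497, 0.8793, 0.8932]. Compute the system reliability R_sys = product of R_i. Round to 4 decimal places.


Components: [0.8497, 0.8793, 0.8932]
After component 1 (R=0.8497): product = 0.8497
After component 2 (R=0.8793): product = 0.7471
After component 3 (R=0.8932): product = 0.6673
R_sys = 0.6673

0.6673


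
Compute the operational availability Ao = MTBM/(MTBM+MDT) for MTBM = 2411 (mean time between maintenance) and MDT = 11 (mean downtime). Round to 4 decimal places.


MTBM = 2411
MDT = 11
MTBM + MDT = 2422
Ao = 2411 / 2422
Ao = 0.9955

0.9955


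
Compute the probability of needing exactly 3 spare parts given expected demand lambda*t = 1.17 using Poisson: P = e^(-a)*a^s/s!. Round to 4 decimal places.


a = 1.17, s = 3
e^(-a) = e^(-1.17) = 0.3104
a^s = 1.17^3 = 1.6016
s! = 6
P = 0.3104 * 1.6016 / 6
P = 0.0828

0.0828


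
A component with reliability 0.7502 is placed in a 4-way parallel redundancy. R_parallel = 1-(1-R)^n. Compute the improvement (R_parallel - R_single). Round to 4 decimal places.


R_single = 0.7502, n = 4
1 - R_single = 0.2498
(1 - R_single)^n = 0.2498^4 = 0.0039
R_parallel = 1 - 0.0039 = 0.9961
Improvement = 0.9961 - 0.7502
Improvement = 0.2459

0.2459


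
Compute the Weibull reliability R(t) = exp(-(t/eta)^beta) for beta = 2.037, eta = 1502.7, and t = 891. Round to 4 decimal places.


beta = 2.037, eta = 1502.7, t = 891
t/eta = 891 / 1502.7 = 0.5929
(t/eta)^beta = 0.5929^2.037 = 0.3448
R(t) = exp(-0.3448)
R(t) = 0.7083

0.7083


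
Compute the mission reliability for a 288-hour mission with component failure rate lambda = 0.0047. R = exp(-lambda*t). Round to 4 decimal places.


lambda = 0.0047
mission_time = 288
lambda * t = 0.0047 * 288 = 1.3536
R = exp(-1.3536)
R = 0.2583

0.2583


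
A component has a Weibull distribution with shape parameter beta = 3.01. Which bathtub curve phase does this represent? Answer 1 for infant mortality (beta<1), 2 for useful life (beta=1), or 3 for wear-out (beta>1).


beta = 3.01
Compare beta to 1:
beta < 1 => infant mortality (phase 1)
beta = 1 => useful life (phase 2)
beta > 1 => wear-out (phase 3)
Since beta = 3.01, this is wear-out (increasing failure rate)
Phase = 3

3


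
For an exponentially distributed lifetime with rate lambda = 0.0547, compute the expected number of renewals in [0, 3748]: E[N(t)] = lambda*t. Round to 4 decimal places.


lambda = 0.0547
t = 3748
E[N(t)] = lambda * t
E[N(t)] = 0.0547 * 3748
E[N(t)] = 205.0156

205.0156


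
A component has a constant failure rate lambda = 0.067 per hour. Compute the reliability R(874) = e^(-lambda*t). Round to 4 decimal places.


lambda = 0.067
t = 874
lambda * t = 58.558
R(t) = e^(-58.558)
R(t) = 0.0

0.0


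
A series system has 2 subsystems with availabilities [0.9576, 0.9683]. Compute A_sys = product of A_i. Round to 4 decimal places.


Subsystems: [0.9576, 0.9683]
After subsystem 1 (A=0.9576): product = 0.9576
After subsystem 2 (A=0.9683): product = 0.9272
A_sys = 0.9272

0.9272


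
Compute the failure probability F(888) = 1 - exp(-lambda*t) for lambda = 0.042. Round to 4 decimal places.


lambda = 0.042, t = 888
lambda * t = 37.296
exp(-37.296) = 0.0
F(t) = 1 - 0.0
F(t) = 1.0

1.0


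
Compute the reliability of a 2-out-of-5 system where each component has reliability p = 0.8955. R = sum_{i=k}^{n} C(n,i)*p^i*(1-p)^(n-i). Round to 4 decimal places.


k = 2, n = 5, p = 0.8955
i=2: C(5,2)=10 * 0.8955^2 * 0.1045^3 = 0.0092
i=3: C(5,3)=10 * 0.8955^3 * 0.1045^2 = 0.0784
i=4: C(5,4)=5 * 0.8955^4 * 0.1045^1 = 0.336
i=5: C(5,5)=1 * 0.8955^5 * 0.1045^0 = 0.5759
R = sum of terms = 0.9995

0.9995


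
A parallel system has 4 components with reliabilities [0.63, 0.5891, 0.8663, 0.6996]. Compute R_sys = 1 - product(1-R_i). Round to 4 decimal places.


Components: [0.63, 0.5891, 0.8663, 0.6996]
(1 - 0.63) = 0.37, running product = 0.37
(1 - 0.5891) = 0.4109, running product = 0.152
(1 - 0.8663) = 0.1337, running product = 0.0203
(1 - 0.6996) = 0.3004, running product = 0.0061
Product of (1-R_i) = 0.0061
R_sys = 1 - 0.0061 = 0.9939

0.9939


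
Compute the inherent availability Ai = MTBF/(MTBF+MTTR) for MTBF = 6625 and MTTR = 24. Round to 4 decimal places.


MTBF = 6625
MTTR = 24
MTBF + MTTR = 6649
Ai = 6625 / 6649
Ai = 0.9964

0.9964


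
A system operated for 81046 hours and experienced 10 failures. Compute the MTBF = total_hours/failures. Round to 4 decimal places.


total_hours = 81046
failures = 10
MTBF = 81046 / 10
MTBF = 8104.6

8104.6


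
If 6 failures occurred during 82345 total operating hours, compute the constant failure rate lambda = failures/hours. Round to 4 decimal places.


failures = 6
total_hours = 82345
lambda = 6 / 82345
lambda = 0.0001

0.0001


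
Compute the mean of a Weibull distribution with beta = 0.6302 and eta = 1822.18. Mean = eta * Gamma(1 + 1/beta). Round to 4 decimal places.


beta = 0.6302, eta = 1822.18
1/beta = 1.5868
1 + 1/beta = 2.5868
Gamma(2.5868) = 1.4156
Mean = 1822.18 * 1.4156
Mean = 2579.4362

2579.4362


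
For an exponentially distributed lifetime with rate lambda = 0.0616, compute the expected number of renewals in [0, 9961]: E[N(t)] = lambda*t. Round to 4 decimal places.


lambda = 0.0616
t = 9961
E[N(t)] = lambda * t
E[N(t)] = 0.0616 * 9961
E[N(t)] = 613.5976

613.5976


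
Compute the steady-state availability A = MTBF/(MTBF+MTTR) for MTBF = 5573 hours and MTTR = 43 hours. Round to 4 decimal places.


MTBF = 5573
MTTR = 43
MTBF + MTTR = 5616
A = 5573 / 5616
A = 0.9923

0.9923


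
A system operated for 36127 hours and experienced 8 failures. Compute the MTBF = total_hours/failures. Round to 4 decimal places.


total_hours = 36127
failures = 8
MTBF = 36127 / 8
MTBF = 4515.875

4515.875


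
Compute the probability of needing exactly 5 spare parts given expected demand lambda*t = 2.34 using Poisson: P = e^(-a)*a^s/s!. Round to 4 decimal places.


a = 2.34, s = 5
e^(-a) = e^(-2.34) = 0.0963
a^s = 2.34^5 = 70.1583
s! = 120
P = 0.0963 * 70.1583 / 120
P = 0.0563

0.0563


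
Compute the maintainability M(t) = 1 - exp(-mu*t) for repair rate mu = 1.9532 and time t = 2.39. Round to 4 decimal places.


mu = 1.9532, t = 2.39
mu * t = 1.9532 * 2.39 = 4.6681
exp(-4.6681) = 0.0094
M(t) = 1 - 0.0094
M(t) = 0.9906

0.9906


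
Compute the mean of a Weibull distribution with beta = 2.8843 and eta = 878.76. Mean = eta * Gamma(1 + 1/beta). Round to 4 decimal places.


beta = 2.8843, eta = 878.76
1/beta = 0.3467
1 + 1/beta = 1.3467
Gamma(1.3467) = 0.8915
Mean = 878.76 * 0.8915
Mean = 783.4069

783.4069


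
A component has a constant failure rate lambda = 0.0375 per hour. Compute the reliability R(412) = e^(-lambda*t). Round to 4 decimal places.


lambda = 0.0375
t = 412
lambda * t = 15.45
R(t) = e^(-15.45)
R(t) = 0.0

0.0


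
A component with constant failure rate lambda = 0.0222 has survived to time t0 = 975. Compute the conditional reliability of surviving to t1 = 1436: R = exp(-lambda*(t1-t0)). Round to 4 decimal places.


lambda = 0.0222
t0 = 975, t1 = 1436
t1 - t0 = 461
lambda * (t1-t0) = 0.0222 * 461 = 10.2342
R = exp(-10.2342)
R = 0.0

0.0


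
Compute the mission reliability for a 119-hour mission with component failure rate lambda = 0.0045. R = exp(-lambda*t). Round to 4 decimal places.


lambda = 0.0045
mission_time = 119
lambda * t = 0.0045 * 119 = 0.5355
R = exp(-0.5355)
R = 0.5854

0.5854


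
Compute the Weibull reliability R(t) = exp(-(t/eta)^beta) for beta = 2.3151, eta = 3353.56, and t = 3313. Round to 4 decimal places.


beta = 2.3151, eta = 3353.56, t = 3313
t/eta = 3313 / 3353.56 = 0.9879
(t/eta)^beta = 0.9879^2.3151 = 0.9722
R(t) = exp(-0.9722)
R(t) = 0.3782

0.3782


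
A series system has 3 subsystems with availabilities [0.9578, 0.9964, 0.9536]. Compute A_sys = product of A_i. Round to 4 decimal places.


Subsystems: [0.9578, 0.9964, 0.9536]
After subsystem 1 (A=0.9578): product = 0.9578
After subsystem 2 (A=0.9964): product = 0.9544
After subsystem 3 (A=0.9536): product = 0.9101
A_sys = 0.9101

0.9101


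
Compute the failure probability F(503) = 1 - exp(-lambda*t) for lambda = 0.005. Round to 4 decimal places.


lambda = 0.005, t = 503
lambda * t = 2.515
exp(-2.515) = 0.0809
F(t) = 1 - 0.0809
F(t) = 0.9191

0.9191


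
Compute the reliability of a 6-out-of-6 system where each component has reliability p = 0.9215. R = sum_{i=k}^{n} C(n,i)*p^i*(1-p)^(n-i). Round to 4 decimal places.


k = 6, n = 6, p = 0.9215
i=6: C(6,6)=1 * 0.9215^6 * 0.0785^0 = 0.6123
R = sum of terms = 0.6123

0.6123


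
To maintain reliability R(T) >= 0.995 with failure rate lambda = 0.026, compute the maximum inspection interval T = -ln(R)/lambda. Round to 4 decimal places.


R_target = 0.995
lambda = 0.026
-ln(0.995) = 0.005
T = 0.005 / 0.026
T = 0.1928

0.1928


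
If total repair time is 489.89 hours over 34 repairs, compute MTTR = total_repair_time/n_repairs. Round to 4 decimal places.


total_repair_time = 489.89
n_repairs = 34
MTTR = 489.89 / 34
MTTR = 14.4085

14.4085


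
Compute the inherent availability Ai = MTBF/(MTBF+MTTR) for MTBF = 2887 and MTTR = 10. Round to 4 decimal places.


MTBF = 2887
MTTR = 10
MTBF + MTTR = 2897
Ai = 2887 / 2897
Ai = 0.9965

0.9965


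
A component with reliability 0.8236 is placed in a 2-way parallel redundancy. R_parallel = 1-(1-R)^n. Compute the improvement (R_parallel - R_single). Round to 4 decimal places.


R_single = 0.8236, n = 2
1 - R_single = 0.1764
(1 - R_single)^n = 0.1764^2 = 0.0311
R_parallel = 1 - 0.0311 = 0.9689
Improvement = 0.9689 - 0.8236
Improvement = 0.1453

0.1453


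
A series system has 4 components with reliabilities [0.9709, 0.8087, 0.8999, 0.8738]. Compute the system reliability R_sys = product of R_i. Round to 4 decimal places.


Components: [0.9709, 0.8087, 0.8999, 0.8738]
After component 1 (R=0.9709): product = 0.9709
After component 2 (R=0.8087): product = 0.7852
After component 3 (R=0.8999): product = 0.7066
After component 4 (R=0.8738): product = 0.6174
R_sys = 0.6174

0.6174


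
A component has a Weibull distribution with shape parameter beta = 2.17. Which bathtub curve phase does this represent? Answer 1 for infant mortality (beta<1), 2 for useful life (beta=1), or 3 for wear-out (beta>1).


beta = 2.17
Compare beta to 1:
beta < 1 => infant mortality (phase 1)
beta = 1 => useful life (phase 2)
beta > 1 => wear-out (phase 3)
Since beta = 2.17, this is wear-out (increasing failure rate)
Phase = 3

3


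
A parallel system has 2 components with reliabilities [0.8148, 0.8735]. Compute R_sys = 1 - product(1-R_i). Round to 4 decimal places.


Components: [0.8148, 0.8735]
(1 - 0.8148) = 0.1852, running product = 0.1852
(1 - 0.8735) = 0.1265, running product = 0.0234
Product of (1-R_i) = 0.0234
R_sys = 1 - 0.0234 = 0.9766

0.9766


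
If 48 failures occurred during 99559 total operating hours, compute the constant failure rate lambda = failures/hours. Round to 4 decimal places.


failures = 48
total_hours = 99559
lambda = 48 / 99559
lambda = 0.0005

0.0005


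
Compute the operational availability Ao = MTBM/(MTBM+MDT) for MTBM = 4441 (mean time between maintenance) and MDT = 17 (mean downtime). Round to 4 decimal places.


MTBM = 4441
MDT = 17
MTBM + MDT = 4458
Ao = 4441 / 4458
Ao = 0.9962

0.9962


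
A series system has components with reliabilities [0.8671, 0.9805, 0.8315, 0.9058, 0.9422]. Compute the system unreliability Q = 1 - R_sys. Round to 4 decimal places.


Components: [0.8671, 0.9805, 0.8315, 0.9058, 0.9422]
After component 1: product = 0.8671
After component 2: product = 0.8502
After component 3: product = 0.7069
After component 4: product = 0.6403
After component 5: product = 0.6033
R_sys = 0.6033
Q = 1 - 0.6033 = 0.3967

0.3967


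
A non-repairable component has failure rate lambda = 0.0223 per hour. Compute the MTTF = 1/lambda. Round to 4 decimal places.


lambda = 0.0223
MTTF = 1 / 0.0223
MTTF = 44.843

44.843


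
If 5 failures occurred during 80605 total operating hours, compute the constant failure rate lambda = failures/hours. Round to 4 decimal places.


failures = 5
total_hours = 80605
lambda = 5 / 80605
lambda = 0.0001

0.0001


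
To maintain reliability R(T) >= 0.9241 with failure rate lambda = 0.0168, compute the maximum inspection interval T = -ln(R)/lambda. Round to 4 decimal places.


R_target = 0.9241
lambda = 0.0168
-ln(0.9241) = 0.0789
T = 0.0789 / 0.0168
T = 4.6985

4.6985


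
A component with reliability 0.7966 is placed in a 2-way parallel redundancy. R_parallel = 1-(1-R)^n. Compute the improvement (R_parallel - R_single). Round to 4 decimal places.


R_single = 0.7966, n = 2
1 - R_single = 0.2034
(1 - R_single)^n = 0.2034^2 = 0.0414
R_parallel = 1 - 0.0414 = 0.9586
Improvement = 0.9586 - 0.7966
Improvement = 0.162

0.162


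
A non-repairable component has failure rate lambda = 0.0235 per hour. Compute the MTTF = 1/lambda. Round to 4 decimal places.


lambda = 0.0235
MTTF = 1 / 0.0235
MTTF = 42.5532

42.5532


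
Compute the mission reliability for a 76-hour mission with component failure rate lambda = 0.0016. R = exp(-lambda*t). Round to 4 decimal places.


lambda = 0.0016
mission_time = 76
lambda * t = 0.0016 * 76 = 0.1216
R = exp(-0.1216)
R = 0.8855

0.8855


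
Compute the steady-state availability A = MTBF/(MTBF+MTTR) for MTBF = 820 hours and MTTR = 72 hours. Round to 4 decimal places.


MTBF = 820
MTTR = 72
MTBF + MTTR = 892
A = 820 / 892
A = 0.9193

0.9193


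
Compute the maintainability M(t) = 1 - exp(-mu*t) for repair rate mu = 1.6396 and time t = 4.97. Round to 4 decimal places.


mu = 1.6396, t = 4.97
mu * t = 1.6396 * 4.97 = 8.1488
exp(-8.1488) = 0.0003
M(t) = 1 - 0.0003
M(t) = 0.9997

0.9997


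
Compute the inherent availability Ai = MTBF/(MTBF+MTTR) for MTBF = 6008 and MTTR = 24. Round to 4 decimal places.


MTBF = 6008
MTTR = 24
MTBF + MTTR = 6032
Ai = 6008 / 6032
Ai = 0.996

0.996


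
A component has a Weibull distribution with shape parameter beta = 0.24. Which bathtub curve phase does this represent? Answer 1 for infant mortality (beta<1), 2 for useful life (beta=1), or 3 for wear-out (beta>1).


beta = 0.24
Compare beta to 1:
beta < 1 => infant mortality (phase 1)
beta = 1 => useful life (phase 2)
beta > 1 => wear-out (phase 3)
Since beta = 0.24, this is infant mortality (decreasing failure rate)
Phase = 1

1


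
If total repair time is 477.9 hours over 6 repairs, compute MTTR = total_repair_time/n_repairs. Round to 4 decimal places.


total_repair_time = 477.9
n_repairs = 6
MTTR = 477.9 / 6
MTTR = 79.65

79.65


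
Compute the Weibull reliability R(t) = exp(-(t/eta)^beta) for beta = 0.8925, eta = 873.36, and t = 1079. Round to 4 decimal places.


beta = 0.8925, eta = 873.36, t = 1079
t/eta = 1079 / 873.36 = 1.2355
(t/eta)^beta = 1.2355^0.8925 = 1.2077
R(t) = exp(-1.2077)
R(t) = 0.2989

0.2989


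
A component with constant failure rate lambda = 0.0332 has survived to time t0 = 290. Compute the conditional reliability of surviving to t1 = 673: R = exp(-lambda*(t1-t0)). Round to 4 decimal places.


lambda = 0.0332
t0 = 290, t1 = 673
t1 - t0 = 383
lambda * (t1-t0) = 0.0332 * 383 = 12.7156
R = exp(-12.7156)
R = 0.0

0.0
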